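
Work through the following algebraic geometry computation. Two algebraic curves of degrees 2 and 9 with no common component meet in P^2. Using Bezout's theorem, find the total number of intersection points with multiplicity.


Bezout's theorem states the intersection count equals the product of degrees.
Intersection count = 2 * 9 = 18

18


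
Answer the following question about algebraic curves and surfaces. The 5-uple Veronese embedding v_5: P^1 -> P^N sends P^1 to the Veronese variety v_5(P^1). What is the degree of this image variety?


The Veronese variety v_5(P^1) has degree d^r.
d^r = 5^1 = 5

5


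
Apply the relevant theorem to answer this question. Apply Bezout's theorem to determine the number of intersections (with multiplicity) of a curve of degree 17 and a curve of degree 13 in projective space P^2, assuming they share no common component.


Bezout's theorem states the intersection count equals the product of degrees.
Intersection count = 17 * 13 = 221

221


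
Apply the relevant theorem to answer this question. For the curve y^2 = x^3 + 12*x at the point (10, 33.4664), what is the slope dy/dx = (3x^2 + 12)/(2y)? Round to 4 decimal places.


Using implicit differentiation of y^2 = x^3 + 12*x:
2y * dy/dx = 3x^2 + 12
dy/dx = (3x^2 + 12)/(2y)
Numerator: 3*10^2 + 12 = 312
Denominator: 2*33.4664 = 66.9328
dy/dx = 312/66.9328 = 4.6614

4.6614


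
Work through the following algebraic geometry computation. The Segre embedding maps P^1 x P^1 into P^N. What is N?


The Segre embedding maps P^m x P^n into P^N via
all products of coordinates from each factor.
N = (m+1)(n+1) - 1
N = (1+1)(1+1) - 1
N = 2*2 - 1
N = 4 - 1 = 3

3


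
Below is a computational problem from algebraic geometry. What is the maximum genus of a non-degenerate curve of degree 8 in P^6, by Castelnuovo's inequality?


Castelnuovo's bound: write d - 1 = m(r-1) + epsilon with 0 <= epsilon < r-1.
d - 1 = 8 - 1 = 7
r - 1 = 6 - 1 = 5
7 = 1*5 + 2, so m = 1, epsilon = 2
pi(d, r) = m(m-1)(r-1)/2 + m*epsilon
= 1*0*5/2 + 1*2
= 0/2 + 2
= 0 + 2 = 2

2


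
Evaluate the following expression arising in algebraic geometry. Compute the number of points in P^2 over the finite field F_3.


P^2(F_3) has (q^(n+1) - 1)/(q - 1) points.
= 3^2 + 3^1 + 3^0
= 9 + 3 + 1
= 13

13


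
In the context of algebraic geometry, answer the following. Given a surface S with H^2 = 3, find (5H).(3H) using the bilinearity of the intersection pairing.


Using bilinearity of the intersection pairing on a surface S:
(aH).(bH) = ab * (H.H)
We have H^2 = 3.
D.E = (5H).(3H) = 5*3*3
= 15*3
= 45

45


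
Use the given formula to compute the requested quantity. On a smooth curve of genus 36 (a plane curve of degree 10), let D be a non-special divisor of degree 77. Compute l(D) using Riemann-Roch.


First, compute the genus of a smooth plane curve of degree 10:
g = (d-1)(d-2)/2 = (10-1)(10-2)/2 = 36
For a non-special divisor D (i.e., h^1(D) = 0), Riemann-Roch gives:
l(D) = deg(D) - g + 1
Since deg(D) = 77 >= 2g - 1 = 71, D is non-special.
l(D) = 77 - 36 + 1 = 42

42


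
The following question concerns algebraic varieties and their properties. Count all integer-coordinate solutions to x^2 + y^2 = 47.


Systematically check integer values of x where x^2 <= 47.
For each valid x, check if 47 - x^2 is a perfect square.
Total integer solutions found: 0

0


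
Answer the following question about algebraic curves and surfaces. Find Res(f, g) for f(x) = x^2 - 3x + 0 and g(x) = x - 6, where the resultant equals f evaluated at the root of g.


For Res(f, x - c), we evaluate f at x = c.
f(6) = 6^2 - 3*6 + 0
= 36 - 18 + 0
= 18 + 0 = 18
Res(f, g) = 18

18


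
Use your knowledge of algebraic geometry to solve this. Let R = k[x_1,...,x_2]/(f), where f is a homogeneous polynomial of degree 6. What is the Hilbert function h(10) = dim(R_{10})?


For R = k[x_1,...,x_n]/(f) with f homogeneous of degree e:
The Hilbert series is (1 - t^e)/(1 - t)^n.
So h(d) = C(d+n-1, n-1) - C(d-e+n-1, n-1) for d >= e.
With n=2, e=6, d=10:
C(10+2-1, 2-1) = C(11, 1) = 11
C(10-6+2-1, 2-1) = C(5, 1) = 5
h(10) = 11 - 5 = 6

6


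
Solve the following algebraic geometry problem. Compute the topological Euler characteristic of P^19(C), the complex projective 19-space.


The complex projective space P^19 has one cell in each even real dimension 0, 2, ..., 38.
The cohomology groups are H^{2k}(P^19) = Z for k = 0,...,19, and 0 otherwise.
Euler characteristic = sum of Betti numbers = 1 per even-dimensional cohomology group.
chi(P^19) = 19 + 1 = 20

20


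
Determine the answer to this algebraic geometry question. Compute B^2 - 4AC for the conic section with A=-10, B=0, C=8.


The discriminant of a conic Ax^2 + Bxy + Cy^2 + ... = 0 is B^2 - 4AC.
B^2 = 0^2 = 0
4AC = 4*(-10)*8 = -320
Discriminant = 0 + 320 = 320

320


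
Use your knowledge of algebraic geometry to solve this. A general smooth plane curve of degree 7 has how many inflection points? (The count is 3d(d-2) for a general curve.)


For a general smooth plane curve C of degree d, the inflection points are
the intersection of C with its Hessian curve, which has degree 3(d-2).
By Bezout, the total intersection number is d * 3(d-2) = 7 * 15 = 105.
For a general curve every flex is ordinary, so each contributes
multiplicity 1 to C·Hess(C), and the number of distinct inflection
points is 3d(d-2).
Inflection points = 3*7*(7-2) = 3*7*5 = 105

105


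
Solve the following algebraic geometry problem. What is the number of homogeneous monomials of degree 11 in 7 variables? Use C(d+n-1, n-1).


The number of degree-11 monomials in 7 variables is C(d+n-1, n-1).
= C(11+7-1, 7-1) = C(17, 6)
= 12376

12376


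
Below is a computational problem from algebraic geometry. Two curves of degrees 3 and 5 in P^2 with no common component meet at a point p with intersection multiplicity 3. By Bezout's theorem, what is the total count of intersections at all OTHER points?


By Bezout's theorem, the total intersection number is d1 * d2.
Total = 3 * 5 = 15
Intersection multiplicity at p = 3
Remaining intersections = 15 - 3 = 12

12


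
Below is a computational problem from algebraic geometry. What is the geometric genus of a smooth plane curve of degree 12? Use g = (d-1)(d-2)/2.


Using the genus formula for smooth plane curves:
g = (d-1)(d-2)/2
g = (12-1)(12-2)/2
g = 11*10/2
g = 110/2 = 55

55


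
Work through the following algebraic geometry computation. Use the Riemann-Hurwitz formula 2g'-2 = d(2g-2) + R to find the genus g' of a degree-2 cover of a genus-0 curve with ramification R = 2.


Riemann-Hurwitz formula: 2g' - 2 = d(2g - 2) + R
Given: d = 2, g = 0, R = 2
2g' - 2 = 2*(2*0 - 2) + 2
2g' - 2 = 2*(-2) + 2
2g' - 2 = -4 + 2 = -2
2g' = 0
g' = 0

0


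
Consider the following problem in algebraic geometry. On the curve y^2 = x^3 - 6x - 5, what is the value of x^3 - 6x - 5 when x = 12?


Compute x^3 - 6x - 5 at x = 12:
x^3 = 12^3 = 1728
(-6)*x = (-6)*12 = -72
Sum: 1728 - 72 - 5 = 1651

1651


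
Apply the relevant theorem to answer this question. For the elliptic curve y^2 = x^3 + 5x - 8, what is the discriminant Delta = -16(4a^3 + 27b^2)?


Compute each component:
4a^3 = 4*5^3 = 4*125 = 500
27b^2 = 27*(-8)^2 = 27*64 = 1728
4a^3 + 27b^2 = 500 + 1728 = 2228
Delta = -16*2228 = -35648

-35648


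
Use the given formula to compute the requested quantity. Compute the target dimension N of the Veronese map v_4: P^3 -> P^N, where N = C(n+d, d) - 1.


The Veronese embedding v_d: P^n -> P^N maps each point to all
degree-d monomials in n+1 homogeneous coordinates.
N = C(n+d, d) - 1
N = C(3+4, 4) - 1
N = C(7, 4) - 1
C(7, 4) = 35
N = 35 - 1 = 34

34


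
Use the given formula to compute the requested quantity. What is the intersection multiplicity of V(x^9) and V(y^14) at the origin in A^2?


The intersection multiplicity of V(x^a) and V(y^b) at the origin is:
I(O; V(x^9), V(y^14)) = dim_k(k[x,y]/(x^9, y^14))
A basis for k[x,y]/(x^9, y^14) is the set of monomials x^i * y^j
where 0 <= i < 9 and 0 <= j < 14.
The number of such monomials is 9 * 14 = 126

126


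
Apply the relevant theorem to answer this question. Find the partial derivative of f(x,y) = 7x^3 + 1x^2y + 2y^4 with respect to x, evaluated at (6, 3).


df/dx = 3*7*x^2 + 2*1*x^1*y
At (6,3): 3*7*6^2 + 2*1*6^1*3
= 756 + 36
= 792

792


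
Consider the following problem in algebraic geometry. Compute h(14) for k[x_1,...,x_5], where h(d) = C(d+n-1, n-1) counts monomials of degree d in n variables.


The Hilbert function for the polynomial ring in 5 variables is:
h(d) = C(d+n-1, n-1)
h(14) = C(14+5-1, 5-1) = C(18, 4)
= 18! / (4! * 14!)
= 3060

3060


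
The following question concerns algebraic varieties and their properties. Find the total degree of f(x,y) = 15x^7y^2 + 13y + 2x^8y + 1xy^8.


Examine each term for its total degree (sum of exponents).
  Term '15x^7y^2' has total degree 7+2 = 9.
  Term '13y' has total degree 0+1 = 1.
  Term '2x^8y' has total degree 8+1 = 9.
  Term '1xy^8' has total degree 1+8 = 9.
The maximum total degree among all terms is 9.

9


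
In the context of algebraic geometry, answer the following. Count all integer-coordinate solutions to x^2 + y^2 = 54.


Systematically check integer values of x where x^2 <= 54.
For each valid x, check if 54 - x^2 is a perfect square.
Total integer solutions found: 0

0


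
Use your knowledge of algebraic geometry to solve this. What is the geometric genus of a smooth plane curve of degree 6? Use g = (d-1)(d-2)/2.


Using the genus formula for smooth plane curves:
g = (d-1)(d-2)/2
g = (6-1)(6-2)/2
g = 5*4/2
g = 20/2 = 10

10


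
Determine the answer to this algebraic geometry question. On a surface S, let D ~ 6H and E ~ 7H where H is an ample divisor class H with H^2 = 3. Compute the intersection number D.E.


Using bilinearity of the intersection pairing on a surface S:
(aH).(bH) = ab * (H.H)
We have H^2 = 3.
D.E = (6H).(7H) = 6*7*3
= 42*3
= 126

126


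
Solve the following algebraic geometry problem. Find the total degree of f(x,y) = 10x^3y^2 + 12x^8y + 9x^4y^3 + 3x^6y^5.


Examine each term for its total degree (sum of exponents).
  Term '10x^3y^2' has total degree 3+2 = 5.
  Term '12x^8y' has total degree 8+1 = 9.
  Term '9x^4y^3' has total degree 4+3 = 7.
  Term '3x^6y^5' has total degree 6+5 = 11.
The maximum total degree among all terms is 11.

11


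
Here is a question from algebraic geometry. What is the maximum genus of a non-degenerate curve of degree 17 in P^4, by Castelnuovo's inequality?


Castelnuovo's bound: write d - 1 = m(r-1) + epsilon with 0 <= epsilon < r-1.
d - 1 = 17 - 1 = 16
r - 1 = 4 - 1 = 3
16 = 5*3 + 1, so m = 5, epsilon = 1
pi(d, r) = m(m-1)(r-1)/2 + m*epsilon
= 5*4*3/2 + 5*1
= 60/2 + 5
= 30 + 5 = 35

35


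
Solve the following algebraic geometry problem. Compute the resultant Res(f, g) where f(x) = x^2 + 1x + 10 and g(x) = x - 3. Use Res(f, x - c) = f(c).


For Res(f, x - c), we evaluate f at x = c.
f(3) = 3^2 + 1*3 + 10
= 9 + 3 + 10
= 12 + 10 = 22
Res(f, g) = 22

22


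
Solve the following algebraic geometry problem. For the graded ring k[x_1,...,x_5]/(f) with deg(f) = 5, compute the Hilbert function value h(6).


For R = k[x_1,...,x_n]/(f) with f homogeneous of degree e:
The Hilbert series is (1 - t^e)/(1 - t)^n.
So h(d) = C(d+n-1, n-1) - C(d-e+n-1, n-1) for d >= e.
With n=5, e=5, d=6:
C(6+5-1, 5-1) = C(10, 4) = 210
C(6-5+5-1, 5-1) = C(5, 4) = 5
h(6) = 210 - 5 = 205

205


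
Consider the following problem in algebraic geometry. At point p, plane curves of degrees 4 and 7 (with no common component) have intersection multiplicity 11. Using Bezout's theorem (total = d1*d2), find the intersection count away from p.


By Bezout's theorem, the total intersection number is d1 * d2.
Total = 4 * 7 = 28
Intersection multiplicity at p = 11
Remaining intersections = 28 - 11 = 17

17


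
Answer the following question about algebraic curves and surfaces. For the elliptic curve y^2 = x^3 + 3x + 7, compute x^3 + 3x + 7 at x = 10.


Compute x^3 + 3x + 7 at x = 10:
x^3 = 10^3 = 1000
3*x = 3*10 = 30
Sum: 1000 + 30 + 7 = 1037

1037


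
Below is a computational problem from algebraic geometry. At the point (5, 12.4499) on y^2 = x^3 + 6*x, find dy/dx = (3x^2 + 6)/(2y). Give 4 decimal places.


Using implicit differentiation of y^2 = x^3 + 6*x:
2y * dy/dx = 3x^2 + 6
dy/dx = (3x^2 + 6)/(2y)
Numerator: 3*5^2 + 6 = 81
Denominator: 2*12.4499 = 24.8998
dy/dx = 81/24.8998 = 3.2530

3.2530


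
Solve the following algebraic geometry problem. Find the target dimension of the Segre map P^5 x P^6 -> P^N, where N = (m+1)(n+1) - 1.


The Segre embedding maps P^m x P^n into P^N via
all products of coordinates from each factor.
N = (m+1)(n+1) - 1
N = (5+1)(6+1) - 1
N = 6*7 - 1
N = 42 - 1 = 41

41


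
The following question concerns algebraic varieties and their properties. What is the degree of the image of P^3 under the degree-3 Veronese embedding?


The Veronese variety v_3(P^3) has degree d^r.
d^r = 3^3 = 27

27


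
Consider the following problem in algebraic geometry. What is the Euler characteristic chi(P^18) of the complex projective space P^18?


The complex projective space P^18 has one cell in each even real dimension 0, 2, ..., 36.
The cohomology groups are H^{2k}(P^18) = Z for k = 0,...,18, and 0 otherwise.
Euler characteristic = sum of Betti numbers = 1 per even-dimensional cohomology group.
chi(P^18) = 18 + 1 = 19

19


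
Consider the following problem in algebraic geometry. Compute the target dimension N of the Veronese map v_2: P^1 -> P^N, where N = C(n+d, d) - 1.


The Veronese embedding v_d: P^n -> P^N maps each point to all
degree-d monomials in n+1 homogeneous coordinates.
N = C(n+d, d) - 1
N = C(1+2, 2) - 1
N = C(3, 2) - 1
C(3, 2) = 3
N = 3 - 1 = 2

2


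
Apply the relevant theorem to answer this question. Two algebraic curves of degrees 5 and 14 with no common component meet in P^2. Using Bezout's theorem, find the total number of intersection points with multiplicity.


Bezout's theorem states the intersection count equals the product of degrees.
Intersection count = 5 * 14 = 70

70


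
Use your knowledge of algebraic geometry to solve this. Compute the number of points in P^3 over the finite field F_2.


P^3(F_2) has (q^(n+1) - 1)/(q - 1) points.
= 2^3 + 2^2 + 2^1 + 2^0
= 8 + 4 + 2 + 1
= 15

15


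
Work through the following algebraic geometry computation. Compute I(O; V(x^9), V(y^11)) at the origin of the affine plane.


The intersection multiplicity of V(x^a) and V(y^b) at the origin is:
I(O; V(x^9), V(y^11)) = dim_k(k[x,y]/(x^9, y^11))
A basis for k[x,y]/(x^9, y^11) is the set of monomials x^i * y^j
where 0 <= i < 9 and 0 <= j < 11.
The number of such monomials is 9 * 11 = 99

99


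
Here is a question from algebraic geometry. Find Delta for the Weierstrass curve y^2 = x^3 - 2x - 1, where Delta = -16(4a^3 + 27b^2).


Compute each component:
4a^3 = 4*(-2)^3 = 4*(-8) = -32
27b^2 = 27*(-1)^2 = 27*1 = 27
4a^3 + 27b^2 = -32 + 27 = -5
Delta = -16*(-5) = 80

80


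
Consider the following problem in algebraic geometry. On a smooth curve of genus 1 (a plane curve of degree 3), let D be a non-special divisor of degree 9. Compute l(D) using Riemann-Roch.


First, compute the genus of a smooth plane curve of degree 3:
g = (d-1)(d-2)/2 = (3-1)(3-2)/2 = 1
For a non-special divisor D (i.e., h^1(D) = 0), Riemann-Roch gives:
l(D) = deg(D) - g + 1
Since deg(D) = 9 >= 2g - 1 = 1, D is non-special.
l(D) = 9 - 1 + 1 = 9

9


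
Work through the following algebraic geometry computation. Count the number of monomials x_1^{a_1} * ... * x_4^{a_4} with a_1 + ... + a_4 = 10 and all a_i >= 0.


The number of degree-10 monomials in 4 variables is C(d+n-1, n-1).
= C(10+4-1, 4-1) = C(13, 3)
= 286

286


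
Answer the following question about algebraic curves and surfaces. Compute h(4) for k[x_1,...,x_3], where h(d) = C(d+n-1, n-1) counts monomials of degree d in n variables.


The Hilbert function for the polynomial ring in 3 variables is:
h(d) = C(d+n-1, n-1)
h(4) = C(4+3-1, 3-1) = C(6, 2)
= 6! / (2! * 4!)
= 15

15


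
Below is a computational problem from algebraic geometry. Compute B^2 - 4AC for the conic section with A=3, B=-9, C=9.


The discriminant of a conic Ax^2 + Bxy + Cy^2 + ... = 0 is B^2 - 4AC.
B^2 = (-9)^2 = 81
4AC = 4*3*9 = 108
Discriminant = 81 - 108 = -27

-27


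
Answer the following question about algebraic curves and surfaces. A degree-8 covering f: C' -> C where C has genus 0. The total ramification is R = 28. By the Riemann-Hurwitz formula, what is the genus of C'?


Riemann-Hurwitz formula: 2g' - 2 = d(2g - 2) + R
Given: d = 8, g = 0, R = 28
2g' - 2 = 8*(2*0 - 2) + 28
2g' - 2 = 8*(-2) + 28
2g' - 2 = -16 + 28 = 12
2g' = 14
g' = 7

7


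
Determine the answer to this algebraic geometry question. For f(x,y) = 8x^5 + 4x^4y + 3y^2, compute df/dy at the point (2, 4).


df/dy = 4*x^4 + 2*3*y^1
At (2,4): 4*2^4 + 2*3*4^1
= 64 + 24
= 88

88


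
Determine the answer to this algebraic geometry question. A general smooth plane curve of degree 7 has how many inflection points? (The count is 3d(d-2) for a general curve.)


For a general smooth plane curve C of degree d, the inflection points are
the intersection of C with its Hessian curve, which has degree 3(d-2).
By Bezout, the total intersection number is d * 3(d-2) = 7 * 15 = 105.
For a general curve every flex is ordinary, so each contributes
multiplicity 1 to C·Hess(C), and the number of distinct inflection
points is 3d(d-2).
Inflection points = 3*7*(7-2) = 3*7*5 = 105

105


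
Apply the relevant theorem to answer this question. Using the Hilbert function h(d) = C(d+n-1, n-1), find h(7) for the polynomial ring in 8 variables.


The Hilbert function for the polynomial ring in 8 variables is:
h(d) = C(d+n-1, n-1)
h(7) = C(7+8-1, 8-1) = C(14, 7)
= 14! / (7! * 7!)
= 3432

3432


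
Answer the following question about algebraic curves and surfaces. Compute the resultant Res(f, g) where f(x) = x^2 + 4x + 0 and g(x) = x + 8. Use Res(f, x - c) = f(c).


For Res(f, x - c), we evaluate f at x = c.
f(-8) = (-8)^2 + 4*(-8) + 0
= 64 - 32 + 0
= 32 + 0 = 32
Res(f, g) = 32

32


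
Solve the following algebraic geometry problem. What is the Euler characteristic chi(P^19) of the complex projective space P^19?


The complex projective space P^19 has one cell in each even real dimension 0, 2, ..., 38.
The cohomology groups are H^{2k}(P^19) = Z for k = 0,...,19, and 0 otherwise.
Euler characteristic = sum of Betti numbers = 1 per even-dimensional cohomology group.
chi(P^19) = 19 + 1 = 20

20


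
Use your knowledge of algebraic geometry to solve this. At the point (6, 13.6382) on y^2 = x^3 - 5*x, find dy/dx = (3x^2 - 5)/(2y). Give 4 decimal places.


Using implicit differentiation of y^2 = x^3 - 5*x:
2y * dy/dx = 3x^2 - 5
dy/dx = (3x^2 - 5)/(2y)
Numerator: 3*6^2 - 5 = 103
Denominator: 2*13.6382 = 27.2764
dy/dx = 103/27.2764 = 3.7762

3.7762


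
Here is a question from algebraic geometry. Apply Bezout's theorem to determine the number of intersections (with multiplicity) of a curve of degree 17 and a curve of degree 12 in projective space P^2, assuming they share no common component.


Bezout's theorem states the intersection count equals the product of degrees.
Intersection count = 17 * 12 = 204

204


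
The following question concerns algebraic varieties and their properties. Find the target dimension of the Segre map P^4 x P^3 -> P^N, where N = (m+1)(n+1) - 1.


The Segre embedding maps P^m x P^n into P^N via
all products of coordinates from each factor.
N = (m+1)(n+1) - 1
N = (4+1)(3+1) - 1
N = 5*4 - 1
N = 20 - 1 = 19

19


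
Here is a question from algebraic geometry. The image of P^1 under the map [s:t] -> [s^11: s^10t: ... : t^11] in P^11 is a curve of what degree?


The rational normal curve in P^11 is the image of P^1 under the 11-uple Veronese.
A general hyperplane in P^11 pulls back to a degree-11 form on P^1, which has 11 zeros,
so the curve meets a general hyperplane in 11 points. Degree = 11.

11


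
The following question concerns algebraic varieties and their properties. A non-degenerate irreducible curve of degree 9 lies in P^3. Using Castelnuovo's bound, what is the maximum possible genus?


Castelnuovo's bound: write d - 1 = m(r-1) + epsilon with 0 <= epsilon < r-1.
d - 1 = 9 - 1 = 8
r - 1 = 3 - 1 = 2
8 = 4*2 + 0, so m = 4, epsilon = 0
pi(d, r) = m(m-1)(r-1)/2 + m*epsilon
= 4*3*2/2 + 4*0
= 24/2 + 0
= 12 + 0 = 12

12


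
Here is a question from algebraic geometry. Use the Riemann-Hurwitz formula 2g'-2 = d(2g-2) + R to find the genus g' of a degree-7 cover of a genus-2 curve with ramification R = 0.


Riemann-Hurwitz formula: 2g' - 2 = d(2g - 2) + R
Given: d = 7, g = 2, R = 0
2g' - 2 = 7*(2*2 - 2) + 0
2g' - 2 = 7*2 + 0
2g' - 2 = 14 + 0 = 14
2g' = 16
g' = 8

8


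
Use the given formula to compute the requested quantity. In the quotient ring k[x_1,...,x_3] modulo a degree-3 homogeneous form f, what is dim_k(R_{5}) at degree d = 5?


For R = k[x_1,...,x_n]/(f) with f homogeneous of degree e:
The Hilbert series is (1 - t^e)/(1 - t)^n.
So h(d) = C(d+n-1, n-1) - C(d-e+n-1, n-1) for d >= e.
With n=3, e=3, d=5:
C(5+3-1, 3-1) = C(7, 2) = 21
C(5-3+3-1, 3-1) = C(4, 2) = 6
h(5) = 21 - 6 = 15

15


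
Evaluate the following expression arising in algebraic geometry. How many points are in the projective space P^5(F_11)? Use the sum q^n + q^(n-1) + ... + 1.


P^5(F_11) has (q^(n+1) - 1)/(q - 1) points.
= 11^5 + 11^4 + 11^3 + 11^2 + 11^1 + 11^0
= 161051 + 14641 + 1331 + 121 + 11 + 1
= 177156

177156


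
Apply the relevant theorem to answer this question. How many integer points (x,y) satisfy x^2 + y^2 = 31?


Systematically check integer values of x where x^2 <= 31.
For each valid x, check if 31 - x^2 is a perfect square.
Total integer solutions found: 0

0


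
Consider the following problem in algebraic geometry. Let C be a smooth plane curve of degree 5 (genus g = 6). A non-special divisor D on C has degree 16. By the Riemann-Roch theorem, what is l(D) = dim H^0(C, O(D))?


First, compute the genus of a smooth plane curve of degree 5:
g = (d-1)(d-2)/2 = (5-1)(5-2)/2 = 6
For a non-special divisor D (i.e., h^1(D) = 0), Riemann-Roch gives:
l(D) = deg(D) - g + 1
Since deg(D) = 16 >= 2g - 1 = 11, D is non-special.
l(D) = 16 - 6 + 1 = 11

11


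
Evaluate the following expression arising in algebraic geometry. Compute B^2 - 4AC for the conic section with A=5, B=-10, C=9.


The discriminant of a conic Ax^2 + Bxy + Cy^2 + ... = 0 is B^2 - 4AC.
B^2 = (-10)^2 = 100
4AC = 4*5*9 = 180
Discriminant = 100 - 180 = -80

-80


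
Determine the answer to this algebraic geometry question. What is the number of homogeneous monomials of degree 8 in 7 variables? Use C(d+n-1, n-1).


The number of degree-8 monomials in 7 variables is C(d+n-1, n-1).
= C(8+7-1, 7-1) = C(14, 6)
= 3003

3003


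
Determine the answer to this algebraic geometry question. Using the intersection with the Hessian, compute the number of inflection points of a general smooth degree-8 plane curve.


For a general smooth plane curve C of degree d, the inflection points are
the intersection of C with its Hessian curve, which has degree 3(d-2).
By Bezout, the total intersection number is d * 3(d-2) = 8 * 18 = 144.
For a general curve every flex is ordinary, so each contributes
multiplicity 1 to C·Hess(C), and the number of distinct inflection
points is 3d(d-2).
Inflection points = 3*8*(8-2) = 3*8*6 = 144

144


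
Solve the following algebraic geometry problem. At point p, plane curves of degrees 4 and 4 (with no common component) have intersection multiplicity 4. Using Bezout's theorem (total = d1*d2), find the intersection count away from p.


By Bezout's theorem, the total intersection number is d1 * d2.
Total = 4 * 4 = 16
Intersection multiplicity at p = 4
Remaining intersections = 16 - 4 = 12

12


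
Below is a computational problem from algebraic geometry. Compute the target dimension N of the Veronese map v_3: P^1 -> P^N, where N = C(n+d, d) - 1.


The Veronese embedding v_d: P^n -> P^N maps each point to all
degree-d monomials in n+1 homogeneous coordinates.
N = C(n+d, d) - 1
N = C(1+3, 3) - 1
N = C(4, 3) - 1
C(4, 3) = 4
N = 4 - 1 = 3

3


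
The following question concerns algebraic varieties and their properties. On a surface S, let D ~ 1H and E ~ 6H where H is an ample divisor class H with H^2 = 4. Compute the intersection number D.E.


Using bilinearity of the intersection pairing on a surface S:
(aH).(bH) = ab * (H.H)
We have H^2 = 4.
D.E = (1H).(6H) = 1*6*4
= 6*4
= 24

24


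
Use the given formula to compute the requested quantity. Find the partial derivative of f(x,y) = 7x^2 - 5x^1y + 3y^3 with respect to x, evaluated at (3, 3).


df/dx = 2*7*x^1 + 1*(-5)*x^0*y
At (3,3): 2*7*3^1 + 1*(-5)*3^0*3
= 42 - 15
= 27

27


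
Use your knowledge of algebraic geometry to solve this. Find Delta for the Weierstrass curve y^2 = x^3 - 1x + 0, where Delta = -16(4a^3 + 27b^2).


Compute each component:
4a^3 = 4*(-1)^3 = 4*(-1) = -4
27b^2 = 27*0^2 = 27*0 = 0
4a^3 + 27b^2 = -4 + 0 = -4
Delta = -16*(-4) = 64

64


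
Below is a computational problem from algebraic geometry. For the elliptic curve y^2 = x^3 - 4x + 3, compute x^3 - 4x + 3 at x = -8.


Compute x^3 - 4x + 3 at x = -8:
x^3 = (-8)^3 = -512
(-4)*x = (-4)*(-8) = 32
Sum: -512 + 32 + 3 = -477

-477


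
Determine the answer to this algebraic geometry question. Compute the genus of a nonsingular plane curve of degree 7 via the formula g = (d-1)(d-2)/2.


Using the genus formula for smooth plane curves:
g = (d-1)(d-2)/2
g = (7-1)(7-2)/2
g = 6*5/2
g = 30/2 = 15

15


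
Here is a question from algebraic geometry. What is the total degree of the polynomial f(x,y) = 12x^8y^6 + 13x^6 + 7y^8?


Examine each term for its total degree (sum of exponents).
  Term '12x^8y^6' has total degree 8+6 = 14.
  Term '13x^6' has total degree 6+0 = 6.
  Term '7y^8' has total degree 0+8 = 8.
The maximum total degree among all terms is 14.

14


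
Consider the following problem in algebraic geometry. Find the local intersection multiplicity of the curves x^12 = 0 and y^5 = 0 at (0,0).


The intersection multiplicity of V(x^a) and V(y^b) at the origin is:
I(O; V(x^12), V(y^5)) = dim_k(k[x,y]/(x^12, y^5))
A basis for k[x,y]/(x^12, y^5) is the set of monomials x^i * y^j
where 0 <= i < 12 and 0 <= j < 5.
The number of such monomials is 12 * 5 = 60

60


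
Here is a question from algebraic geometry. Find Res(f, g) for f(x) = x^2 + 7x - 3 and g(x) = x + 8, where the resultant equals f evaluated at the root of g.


For Res(f, x - c), we evaluate f at x = c.
f(-8) = (-8)^2 + 7*(-8) - 3
= 64 - 56 - 3
= 8 - 3 = 5
Res(f, g) = 5

5


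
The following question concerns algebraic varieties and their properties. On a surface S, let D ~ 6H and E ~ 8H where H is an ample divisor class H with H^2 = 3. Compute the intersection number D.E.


Using bilinearity of the intersection pairing on a surface S:
(aH).(bH) = ab * (H.H)
We have H^2 = 3.
D.E = (6H).(8H) = 6*8*3
= 48*3
= 144

144


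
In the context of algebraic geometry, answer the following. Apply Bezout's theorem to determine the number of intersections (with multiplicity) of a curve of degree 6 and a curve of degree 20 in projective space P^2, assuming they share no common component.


Bezout's theorem states the intersection count equals the product of degrees.
Intersection count = 6 * 20 = 120

120


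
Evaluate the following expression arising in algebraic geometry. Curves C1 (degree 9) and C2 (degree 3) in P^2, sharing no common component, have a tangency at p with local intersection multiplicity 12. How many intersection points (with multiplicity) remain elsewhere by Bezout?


By Bezout's theorem, the total intersection number is d1 * d2.
Total = 9 * 3 = 27
Intersection multiplicity at p = 12
Remaining intersections = 27 - 12 = 15

15


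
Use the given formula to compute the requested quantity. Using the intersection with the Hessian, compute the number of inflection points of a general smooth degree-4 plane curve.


For a general smooth plane curve C of degree d, the inflection points are
the intersection of C with its Hessian curve, which has degree 3(d-2).
By Bezout, the total intersection number is d * 3(d-2) = 4 * 6 = 24.
For a general curve every flex is ordinary, so each contributes
multiplicity 1 to C·Hess(C), and the number of distinct inflection
points is 3d(d-2).
Inflection points = 3*4*(4-2) = 3*4*2 = 24

24


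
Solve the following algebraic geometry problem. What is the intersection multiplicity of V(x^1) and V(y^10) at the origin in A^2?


The intersection multiplicity of V(x^a) and V(y^b) at the origin is:
I(O; V(x^1), V(y^10)) = dim_k(k[x,y]/(x^1, y^10))
A basis for k[x,y]/(x^1, y^10) is the set of monomials x^i * y^j
where 0 <= i < 1 and 0 <= j < 10.
The number of such monomials is 1 * 10 = 10

10


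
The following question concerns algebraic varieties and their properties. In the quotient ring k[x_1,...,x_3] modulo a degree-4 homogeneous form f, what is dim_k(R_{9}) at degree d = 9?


For R = k[x_1,...,x_n]/(f) with f homogeneous of degree e:
The Hilbert series is (1 - t^e)/(1 - t)^n.
So h(d) = C(d+n-1, n-1) - C(d-e+n-1, n-1) for d >= e.
With n=3, e=4, d=9:
C(9+3-1, 3-1) = C(11, 2) = 55
C(9-4+3-1, 3-1) = C(7, 2) = 21
h(9) = 55 - 21 = 34

34


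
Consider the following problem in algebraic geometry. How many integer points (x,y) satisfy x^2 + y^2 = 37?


Systematically check integer values of x where x^2 <= 37.
For each valid x, check if 37 - x^2 is a perfect square.
x=1: 37 - 1 = 36, sqrt = 6 (valid)
x=6: 37 - 36 = 1, sqrt = 1 (valid)
Total integer solutions found: 8

8


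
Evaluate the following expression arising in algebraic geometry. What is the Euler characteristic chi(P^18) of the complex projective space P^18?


The complex projective space P^18 has one cell in each even real dimension 0, 2, ..., 36.
The cohomology groups are H^{2k}(P^18) = Z for k = 0,...,18, and 0 otherwise.
Euler characteristic = sum of Betti numbers = 1 per even-dimensional cohomology group.
chi(P^18) = 18 + 1 = 19

19


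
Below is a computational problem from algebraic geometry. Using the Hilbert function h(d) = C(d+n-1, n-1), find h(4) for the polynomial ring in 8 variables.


The Hilbert function for the polynomial ring in 8 variables is:
h(d) = C(d+n-1, n-1)
h(4) = C(4+8-1, 8-1) = C(11, 7)
= 11! / (7! * 4!)
= 330

330


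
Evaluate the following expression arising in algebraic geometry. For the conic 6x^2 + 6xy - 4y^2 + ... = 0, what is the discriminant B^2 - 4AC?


The discriminant of a conic Ax^2 + Bxy + Cy^2 + ... = 0 is B^2 - 4AC.
B^2 = 6^2 = 36
4AC = 4*6*(-4) = -96
Discriminant = 36 + 96 = 132

132


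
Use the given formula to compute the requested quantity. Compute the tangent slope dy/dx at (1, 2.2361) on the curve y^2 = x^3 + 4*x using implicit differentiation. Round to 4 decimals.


Using implicit differentiation of y^2 = x^3 + 4*x:
2y * dy/dx = 3x^2 + 4
dy/dx = (3x^2 + 4)/(2y)
Numerator: 3*1^2 + 4 = 7
Denominator: 2*2.2361 = 4.4722
dy/dx = 7/4.4722 = 1.5652

1.5652


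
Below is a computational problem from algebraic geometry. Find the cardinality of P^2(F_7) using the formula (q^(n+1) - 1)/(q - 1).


P^2(F_7) has (q^(n+1) - 1)/(q - 1) points.
= 7^2 + 7^1 + 7^0
= 49 + 7 + 1
= 57

57


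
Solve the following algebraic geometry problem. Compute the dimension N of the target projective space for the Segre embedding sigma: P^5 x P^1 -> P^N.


The Segre embedding maps P^m x P^n into P^N via
all products of coordinates from each factor.
N = (m+1)(n+1) - 1
N = (5+1)(1+1) - 1
N = 6*2 - 1
N = 12 - 1 = 11

11


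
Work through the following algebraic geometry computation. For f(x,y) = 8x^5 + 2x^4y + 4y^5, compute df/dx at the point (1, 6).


df/dx = 5*8*x^4 + 4*2*x^3*y
At (1,6): 5*8*1^4 + 4*2*1^3*6
= 40 + 48
= 88

88


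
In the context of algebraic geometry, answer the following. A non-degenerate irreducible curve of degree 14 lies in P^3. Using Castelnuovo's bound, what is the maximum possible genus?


Castelnuovo's bound: write d - 1 = m(r-1) + epsilon with 0 <= epsilon < r-1.
d - 1 = 14 - 1 = 13
r - 1 = 3 - 1 = 2
13 = 6*2 + 1, so m = 6, epsilon = 1
pi(d, r) = m(m-1)(r-1)/2 + m*epsilon
= 6*5*2/2 + 6*1
= 60/2 + 6
= 30 + 6 = 36

36


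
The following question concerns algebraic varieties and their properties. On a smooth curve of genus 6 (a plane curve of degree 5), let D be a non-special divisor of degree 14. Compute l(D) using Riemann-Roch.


First, compute the genus of a smooth plane curve of degree 5:
g = (d-1)(d-2)/2 = (5-1)(5-2)/2 = 6
For a non-special divisor D (i.e., h^1(D) = 0), Riemann-Roch gives:
l(D) = deg(D) - g + 1
Since deg(D) = 14 >= 2g - 1 = 11, D is non-special.
l(D) = 14 - 6 + 1 = 9

9


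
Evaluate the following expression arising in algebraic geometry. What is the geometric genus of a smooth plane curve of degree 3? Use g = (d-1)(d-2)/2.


Using the genus formula for smooth plane curves:
g = (d-1)(d-2)/2
g = (3-1)(3-2)/2
g = 2*1/2
g = 2/2 = 1

1


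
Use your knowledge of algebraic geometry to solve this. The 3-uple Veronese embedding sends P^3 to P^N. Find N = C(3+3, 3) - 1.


The Veronese embedding v_d: P^n -> P^N maps each point to all
degree-d monomials in n+1 homogeneous coordinates.
N = C(n+d, d) - 1
N = C(3+3, 3) - 1
N = C(6, 3) - 1
C(6, 3) = 20
N = 20 - 1 = 19

19


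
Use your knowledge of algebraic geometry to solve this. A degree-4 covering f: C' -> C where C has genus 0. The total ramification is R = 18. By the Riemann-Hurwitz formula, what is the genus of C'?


Riemann-Hurwitz formula: 2g' - 2 = d(2g - 2) + R
Given: d = 4, g = 0, R = 18
2g' - 2 = 4*(2*0 - 2) + 18
2g' - 2 = 4*(-2) + 18
2g' - 2 = -8 + 18 = 10
2g' = 12
g' = 6

6


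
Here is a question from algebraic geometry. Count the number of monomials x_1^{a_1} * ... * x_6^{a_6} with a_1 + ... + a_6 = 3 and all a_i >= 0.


The number of degree-3 monomials in 6 variables is C(d+n-1, n-1).
= C(3+6-1, 6-1) = C(8, 5)
= 56

56


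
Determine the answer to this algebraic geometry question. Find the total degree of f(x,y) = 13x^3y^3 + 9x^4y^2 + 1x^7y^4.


Examine each term for its total degree (sum of exponents).
  Term '13x^3y^3' has total degree 3+3 = 6.
  Term '9x^4y^2' has total degree 4+2 = 6.
  Term '1x^7y^4' has total degree 7+4 = 11.
The maximum total degree among all terms is 11.

11


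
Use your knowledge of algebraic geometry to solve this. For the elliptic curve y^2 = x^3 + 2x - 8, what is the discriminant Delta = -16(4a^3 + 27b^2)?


Compute each component:
4a^3 = 4*2^3 = 4*8 = 32
27b^2 = 27*(-8)^2 = 27*64 = 1728
4a^3 + 27b^2 = 32 + 1728 = 1760
Delta = -16*1760 = -28160

-28160


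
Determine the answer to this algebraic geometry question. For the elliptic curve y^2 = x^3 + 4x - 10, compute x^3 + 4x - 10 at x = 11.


Compute x^3 + 4x - 10 at x = 11:
x^3 = 11^3 = 1331
4*x = 4*11 = 44
Sum: 1331 + 44 - 10 = 1365

1365


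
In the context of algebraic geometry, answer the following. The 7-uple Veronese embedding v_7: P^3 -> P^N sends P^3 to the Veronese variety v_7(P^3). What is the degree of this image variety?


The Veronese variety v_7(P^3) has degree d^r.
d^r = 7^3 = 343

343


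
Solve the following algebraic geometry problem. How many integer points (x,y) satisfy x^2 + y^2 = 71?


Systematically check integer values of x where x^2 <= 71.
For each valid x, check if 71 - x^2 is a perfect square.
Total integer solutions found: 0

0


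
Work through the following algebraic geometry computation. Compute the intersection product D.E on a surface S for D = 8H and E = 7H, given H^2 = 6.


Using bilinearity of the intersection pairing on a surface S:
(aH).(bH) = ab * (H.H)
We have H^2 = 6.
D.E = (8H).(7H) = 8*7*6
= 56*6
= 336

336


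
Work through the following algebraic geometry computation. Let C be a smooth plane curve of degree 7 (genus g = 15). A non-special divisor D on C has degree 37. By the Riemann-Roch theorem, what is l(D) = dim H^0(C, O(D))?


First, compute the genus of a smooth plane curve of degree 7:
g = (d-1)(d-2)/2 = (7-1)(7-2)/2 = 15
For a non-special divisor D (i.e., h^1(D) = 0), Riemann-Roch gives:
l(D) = deg(D) - g + 1
Since deg(D) = 37 >= 2g - 1 = 29, D is non-special.
l(D) = 37 - 15 + 1 = 23

23


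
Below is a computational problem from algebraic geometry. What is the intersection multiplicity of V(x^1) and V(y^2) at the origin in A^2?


The intersection multiplicity of V(x^a) and V(y^b) at the origin is:
I(O; V(x^1), V(y^2)) = dim_k(k[x,y]/(x^1, y^2))
A basis for k[x,y]/(x^1, y^2) is the set of monomials x^i * y^j
where 0 <= i < 1 and 0 <= j < 2.
The number of such monomials is 1 * 2 = 2

2


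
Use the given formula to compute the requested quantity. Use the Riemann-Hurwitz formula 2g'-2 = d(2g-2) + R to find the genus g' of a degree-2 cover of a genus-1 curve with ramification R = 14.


Riemann-Hurwitz formula: 2g' - 2 = d(2g - 2) + R
Given: d = 2, g = 1, R = 14
2g' - 2 = 2*(2*1 - 2) + 14
2g' - 2 = 2*0 + 14
2g' - 2 = 0 + 14 = 14
2g' = 16
g' = 8

8


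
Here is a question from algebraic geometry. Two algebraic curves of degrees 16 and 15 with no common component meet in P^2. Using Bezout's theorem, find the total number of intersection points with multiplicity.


Bezout's theorem states the intersection count equals the product of degrees.
Intersection count = 16 * 15 = 240

240


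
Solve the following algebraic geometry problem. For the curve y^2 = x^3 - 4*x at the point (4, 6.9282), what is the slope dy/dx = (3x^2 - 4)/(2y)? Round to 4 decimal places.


Using implicit differentiation of y^2 = x^3 - 4*x:
2y * dy/dx = 3x^2 - 4
dy/dx = (3x^2 - 4)/(2y)
Numerator: 3*4^2 - 4 = 44
Denominator: 2*6.9282 = 13.8564
dy/dx = 44/13.8564 = 3.1754

3.1754


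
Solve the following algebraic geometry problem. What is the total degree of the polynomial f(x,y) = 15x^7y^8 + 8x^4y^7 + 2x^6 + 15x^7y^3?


Examine each term for its total degree (sum of exponents).
  Term '15x^7y^8' has total degree 7+8 = 15.
  Term '8x^4y^7' has total degree 4+7 = 11.
  Term '2x^6' has total degree 6+0 = 6.
  Term '15x^7y^3' has total degree 7+3 = 10.
The maximum total degree among all terms is 15.

15


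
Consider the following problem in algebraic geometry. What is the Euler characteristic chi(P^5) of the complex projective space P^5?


The complex projective space P^5 has one cell in each even real dimension 0, 2, ..., 10.
The cohomology groups are H^{2k}(P^5) = Z for k = 0,...,5, and 0 otherwise.
Euler characteristic = sum of Betti numbers = 1 per even-dimensional cohomology group.
chi(P^5) = 5 + 1 = 6

6


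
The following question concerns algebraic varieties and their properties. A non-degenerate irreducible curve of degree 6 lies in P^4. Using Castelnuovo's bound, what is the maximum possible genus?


Castelnuovo's bound: write d - 1 = m(r-1) + epsilon with 0 <= epsilon < r-1.
d - 1 = 6 - 1 = 5
r - 1 = 4 - 1 = 3
5 = 1*3 + 2, so m = 1, epsilon = 2
pi(d, r) = m(m-1)(r-1)/2 + m*epsilon
= 1*0*3/2 + 1*2
= 0/2 + 2
= 0 + 2 = 2

2


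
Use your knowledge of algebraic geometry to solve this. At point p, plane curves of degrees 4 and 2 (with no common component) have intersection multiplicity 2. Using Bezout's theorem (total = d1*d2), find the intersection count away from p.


By Bezout's theorem, the total intersection number is d1 * d2.
Total = 4 * 2 = 8
Intersection multiplicity at p = 2
Remaining intersections = 8 - 2 = 6

6


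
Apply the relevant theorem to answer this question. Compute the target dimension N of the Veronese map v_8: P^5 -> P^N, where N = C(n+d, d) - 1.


The Veronese embedding v_d: P^n -> P^N maps each point to all
degree-d monomials in n+1 homogeneous coordinates.
N = C(n+d, d) - 1
N = C(5+8, 8) - 1
N = C(13, 8) - 1
C(13, 8) = 1287
N = 1287 - 1 = 1286

1286
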